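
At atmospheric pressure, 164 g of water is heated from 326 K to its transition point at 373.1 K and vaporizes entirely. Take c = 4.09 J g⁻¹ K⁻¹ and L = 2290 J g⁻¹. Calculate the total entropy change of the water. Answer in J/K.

Warming step: ΔS₁ = m c ln(T_tr/T_i) = 164 × 4.09 × ln(373.1/326) = 90.52 J/K.
Phase change: ΔS₂ = +mL/T_tr = 164 × 2290 / 373.1 = 1007 J/K.
ΔS_total = (90.52) + (1007) = 1100 J/K.

ΔS = 1100 J/K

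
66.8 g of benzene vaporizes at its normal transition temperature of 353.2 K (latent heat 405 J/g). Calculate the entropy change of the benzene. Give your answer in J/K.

Heat absorbed by the substance: Q = mL = 66.8 × 405 = 27054 J.
At constant T, ΔS = Q_rev/T = 27054 / 353.2 = 76.6 J/K.

ΔS = 76.6 J/K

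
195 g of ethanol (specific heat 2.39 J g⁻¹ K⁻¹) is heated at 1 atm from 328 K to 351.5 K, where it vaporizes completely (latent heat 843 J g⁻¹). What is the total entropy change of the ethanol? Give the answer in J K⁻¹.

Warming step: ΔS₁ = m c ln(T_tr/T_i) = 195 × 2.39 × ln(351.5/328) = 32.25 J/K.
Phase change: ΔS₂ = +mL/T_tr = 195 × 843 / 351.5 = 467.7 J/K.
ΔS_total = (32.25) + (467.7) = 500 J/K.

ΔS = 500 J/K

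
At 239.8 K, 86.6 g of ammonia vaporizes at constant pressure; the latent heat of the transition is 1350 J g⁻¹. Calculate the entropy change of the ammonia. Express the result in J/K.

ΔS = 488 J/K

Heat absorbed by the substance: Q = mL = 86.6 × 1350 = 116910 J.
At constant T, ΔS = Q_rev/T = 116910 / 239.8 = 488 J/K.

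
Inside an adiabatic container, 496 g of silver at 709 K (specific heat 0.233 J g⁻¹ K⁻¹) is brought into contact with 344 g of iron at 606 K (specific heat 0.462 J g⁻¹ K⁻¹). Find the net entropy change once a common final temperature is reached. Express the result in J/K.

ΔS_total = 0.83 J/K

Energy balance: T_f = (m₁c₁T₁ + m₂c₂T₂)/(m₁c₁ + m₂c₂) = 649.36 K.
ΔS₁ = m₁c₁ ln(T_f/T₁) = 115.568 × ln(649.36/709) = -10.15 J/K.
ΔS₂ = m₂c₂ ln(T_f/T₂) = 158.928 × ln(649.36/606) = 10.98 J/K.
ΔS_total = -10.15 + 10.98 = 0.83 J/K.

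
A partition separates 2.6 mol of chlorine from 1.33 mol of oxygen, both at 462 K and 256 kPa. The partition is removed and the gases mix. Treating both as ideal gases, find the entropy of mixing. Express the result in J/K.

ΔS_mix = 20.9 J/K

Mole fractions: x_A = 2.6/3.93 = 0.662, x_B = 0.338.
ΔS_mix = −R(n_A ln x_A + n_B ln x_B) = −8.314 × (2.6 ln 0.662 + 1.33 ln 0.338) = 20.9 J/K.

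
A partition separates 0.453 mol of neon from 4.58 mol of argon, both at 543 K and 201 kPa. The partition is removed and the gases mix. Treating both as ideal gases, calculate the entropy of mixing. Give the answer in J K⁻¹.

Mole fractions: x_A = 0.453/5.03 = 0.09, x_B = 0.91.
ΔS_mix = −R(n_A ln x_A + n_B ln x_B) = −8.314 × (0.453 ln 0.09 + 4.58 ln 0.91) = 12.7 J/K.

ΔS_mix = 12.7 J/K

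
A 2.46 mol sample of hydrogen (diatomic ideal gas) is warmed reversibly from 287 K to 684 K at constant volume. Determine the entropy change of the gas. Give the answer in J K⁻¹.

ΔS = 44.4 J/K

At constant volume, ΔS = nC_V ln(T₂/T₁) with C_V = 5R/2 = 20.79 J mol⁻¹ K⁻¹.
ΔS = 2.46 × 20.79 × ln(684/287) = 44.4 J/K.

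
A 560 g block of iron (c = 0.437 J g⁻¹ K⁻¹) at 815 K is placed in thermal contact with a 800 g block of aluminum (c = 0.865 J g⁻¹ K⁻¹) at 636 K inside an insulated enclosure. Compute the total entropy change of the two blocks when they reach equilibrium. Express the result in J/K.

ΔS_total = 5.77 J/K

Energy balance: T_f = (m₁c₁T₁ + m₂c₂T₂)/(m₁c₁ + m₂c₂) = 682.76 K.
ΔS₁ = m₁c₁ ln(T_f/T₁) = 244.72 × ln(682.76/815) = -43.325 J/K.
ΔS₂ = m₂c₂ ln(T_f/T₂) = 692 × ln(682.76/636) = 49.098 J/K.
ΔS_total = -43.325 + 49.098 = 5.77 J/K.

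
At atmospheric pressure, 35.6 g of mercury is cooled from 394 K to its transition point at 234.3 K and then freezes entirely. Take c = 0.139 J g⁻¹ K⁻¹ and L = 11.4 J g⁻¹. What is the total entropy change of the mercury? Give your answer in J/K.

ΔS = -4.3 J/K

Cooling step: ΔS₁ = m c ln(T_tr/T_i) = 35.6 × 0.139 × ln(234.3/394) = -2.572 J/K.
Phase change: ΔS₂ = −mL/T_tr = −35.6 × 11.4 / 234.3 = -1.732 J/K.
ΔS_total = (-2.572) + (-1.732) = -4.3 J/K.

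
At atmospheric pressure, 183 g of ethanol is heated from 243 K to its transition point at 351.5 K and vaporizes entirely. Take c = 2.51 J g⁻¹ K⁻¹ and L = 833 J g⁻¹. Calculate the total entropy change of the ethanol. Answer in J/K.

Warming step: ΔS₁ = m c ln(T_tr/T_i) = 183 × 2.51 × ln(351.5/243) = 169.6 J/K.
Phase change: ΔS₂ = +mL/T_tr = 183 × 833 / 351.5 = 433.7 J/K.
ΔS_total = (169.6) + (433.7) = 603 J/K.

ΔS = 603 J/K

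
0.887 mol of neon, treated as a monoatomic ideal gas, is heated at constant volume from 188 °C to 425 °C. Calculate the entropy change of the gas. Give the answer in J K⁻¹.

ΔS = 4.59 J/K

In kelvin: T₁ = 461.15 K, T₂ = 698.15 K. At constant volume, ΔS = nC_V ln(T₂/T₁) with C_V = 3R/2 = 12.47 J mol⁻¹ K⁻¹.
ΔS = 0.887 × 12.47 × ln(698.15/461.15) = 4.59 J/K.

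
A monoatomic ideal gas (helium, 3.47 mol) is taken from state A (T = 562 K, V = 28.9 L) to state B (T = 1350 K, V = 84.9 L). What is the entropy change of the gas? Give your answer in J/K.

Entropy is a state function: ΔS = nC_V ln(T₂/T₁) + nR ln(V₂/V₁), with C_V = 3R/2 = 12.47 J mol⁻¹ K⁻¹ for a monoatomic ideal gas.
ΔS = 3.47 × [12.47 × ln(1350/562) + 8.314 × ln(84.9/28.9)] = 69 J/K.

ΔS = 69 J/K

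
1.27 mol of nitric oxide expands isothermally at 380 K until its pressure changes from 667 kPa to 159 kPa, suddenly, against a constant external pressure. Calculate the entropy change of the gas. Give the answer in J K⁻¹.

ΔS_gas = 15.1 J/K

Entropy is a state function, so ΔS_gas depends only on the end states.
For an isothermal ideal gas ΔS_gas = nR ln(P₁/P₂) = 1.27 × 8.314 × ln(667/159) = 15.1 J/K.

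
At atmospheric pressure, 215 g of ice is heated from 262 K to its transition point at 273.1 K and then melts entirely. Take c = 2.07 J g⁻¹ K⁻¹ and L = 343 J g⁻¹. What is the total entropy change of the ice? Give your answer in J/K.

ΔS = 288 J/K

Warming step: ΔS₁ = m c ln(T_tr/T_i) = 215 × 2.07 × ln(273.1/262) = 18.47 J/K.
Phase change: ΔS₂ = +mL/T_tr = 215 × 343 / 273.1 = 270 J/K.
ΔS_total = (18.47) + (270) = 288 J/K.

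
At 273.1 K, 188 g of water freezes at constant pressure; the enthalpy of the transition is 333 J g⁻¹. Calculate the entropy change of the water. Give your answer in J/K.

Heat released by the substance: Q = −mL = −188 × 333 = −62604 J.
At constant T, ΔS = Q_rev/T = −62604 / 273.1 = -229 J/K.

ΔS = -229 J/K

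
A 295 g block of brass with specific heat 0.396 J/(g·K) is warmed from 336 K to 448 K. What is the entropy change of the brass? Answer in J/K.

ΔS = 33.6 J/K

ΔS = ∫dQ_rev/T = m c ln(T₂/T₁) = 295 × 0.396 × ln(448/336) = 33.6 J/K.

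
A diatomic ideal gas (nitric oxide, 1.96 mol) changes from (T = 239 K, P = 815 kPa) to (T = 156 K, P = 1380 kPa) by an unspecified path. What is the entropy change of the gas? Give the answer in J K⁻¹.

ΔS = -32.9 J/K

ΔS = nC_p ln(T₂/T₁) − nR ln(P₂/P₁), with C_p = 7R/2 = 29.1 J mol⁻¹ K⁻¹ for a diatomic ideal gas.
ΔS = 1.96 × [29.1 × ln(156/239) − 8.314 × ln(1380/815)] = -32.9 J/K.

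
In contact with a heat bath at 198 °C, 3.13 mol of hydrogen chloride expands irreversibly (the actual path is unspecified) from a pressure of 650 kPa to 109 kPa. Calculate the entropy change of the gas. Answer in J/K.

Entropy is a state function, so ΔS_gas depends only on the end states.
For an isothermal ideal gas ΔS_gas = nR ln(P₁/P₂) = 3.13 × 8.314 × ln(650/109) = 46.5 J/K.

ΔS_gas = 46.5 J/K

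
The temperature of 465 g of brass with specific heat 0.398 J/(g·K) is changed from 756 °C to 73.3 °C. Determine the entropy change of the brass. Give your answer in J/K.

In kelvin: T₁ = 1029.15 K, T₂ = 346.45 K. ΔS = ∫dQ_rev/T = m c ln(T₂/T₁) = 465 × 0.398 × ln(346.45/1029.15) = -201 J/K.

ΔS = -201 J/K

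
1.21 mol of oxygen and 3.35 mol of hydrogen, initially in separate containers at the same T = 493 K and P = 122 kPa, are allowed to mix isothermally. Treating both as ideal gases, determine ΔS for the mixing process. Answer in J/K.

ΔS_mix = 21.9 J/K

Mole fractions: x_A = 1.21/4.56 = 0.265, x_B = 0.735.
ΔS_mix = −R(n_A ln x_A + n_B ln x_B) = −8.314 × (1.21 ln 0.265 + 3.35 ln 0.735) = 21.9 J/K.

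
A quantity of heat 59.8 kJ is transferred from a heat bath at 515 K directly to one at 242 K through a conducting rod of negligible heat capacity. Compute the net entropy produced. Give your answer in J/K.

ΔS_hot = −Q/T_H = −59800/515 = -116.1 J/K and ΔS_cold = +Q/T_C = 59800/242 = 247.1 J/K.
ΔS_total = -116.1 + 247.1 = 131 J/K, positive as the second law requires.

ΔS_total = 131 J/K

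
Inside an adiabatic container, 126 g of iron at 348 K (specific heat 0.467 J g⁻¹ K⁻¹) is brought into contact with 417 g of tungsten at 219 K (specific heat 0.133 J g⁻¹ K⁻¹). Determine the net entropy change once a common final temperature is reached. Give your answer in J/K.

Energy balance: T_f = (m₁c₁T₁ + m₂c₂T₂)/(m₁c₁ + m₂c₂) = 285.41 K.
ΔS₁ = m₁c₁ ln(T_f/T₁) = 58.842 × ln(285.41/348) = -11.67 J/K.
ΔS₂ = m₂c₂ ln(T_f/T₂) = 55.461 × ln(285.41/219) = 14.69 J/K.
ΔS_total = -11.67 + 14.69 = 3.02 J/K.

ΔS_total = 3.02 J/K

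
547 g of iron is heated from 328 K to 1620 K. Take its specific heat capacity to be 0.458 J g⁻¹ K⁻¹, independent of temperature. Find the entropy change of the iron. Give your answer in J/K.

ΔS = 400 J/K

ΔS = ∫dQ_rev/T = m c ln(T₂/T₁) = 547 × 0.458 × ln(1620/328) = 400 J/K.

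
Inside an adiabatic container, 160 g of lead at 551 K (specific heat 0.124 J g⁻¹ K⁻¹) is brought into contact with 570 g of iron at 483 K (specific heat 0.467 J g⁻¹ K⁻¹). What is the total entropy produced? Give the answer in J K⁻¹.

ΔS_total = 0.166 J/K

Energy balance: T_f = (m₁c₁T₁ + m₂c₂T₂)/(m₁c₁ + m₂c₂) = 487.72 K.
ΔS₁ = m₁c₁ ln(T_f/T₁) = 19.84 × ln(487.72/551) = -2.4205 J/K.
ΔS₂ = m₂c₂ ln(T_f/T₂) = 266.19 × ln(487.72/483) = 2.5869 J/K.
ΔS_total = -2.4205 + 2.5869 = 0.166 J/K.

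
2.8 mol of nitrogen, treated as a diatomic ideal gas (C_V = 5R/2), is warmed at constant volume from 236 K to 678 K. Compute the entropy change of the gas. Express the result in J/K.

At constant volume, ΔS = nC_V ln(T₂/T₁) with C_V = 5R/2 = 20.79 J mol⁻¹ K⁻¹.
ΔS = 2.8 × 20.79 × ln(678/236) = 61.4 J/K.

ΔS = 61.4 J/K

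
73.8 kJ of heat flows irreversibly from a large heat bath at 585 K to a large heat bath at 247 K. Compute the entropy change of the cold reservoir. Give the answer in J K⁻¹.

ΔS_cold = 299 J/K

The cold reservoir gains heat Q, so ΔS_cold = +Q/T_C = 73800/247 = 299 J/K.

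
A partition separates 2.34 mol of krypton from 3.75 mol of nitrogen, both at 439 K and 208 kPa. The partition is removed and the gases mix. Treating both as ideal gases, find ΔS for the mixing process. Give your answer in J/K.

ΔS_mix = 33.7 J/K

Mole fractions: x_A = 2.34/6.09 = 0.384, x_B = 0.616.
ΔS_mix = −R(n_A ln x_A + n_B ln x_B) = −8.314 × (2.34 ln 0.384 + 3.75 ln 0.616) = 33.7 J/K.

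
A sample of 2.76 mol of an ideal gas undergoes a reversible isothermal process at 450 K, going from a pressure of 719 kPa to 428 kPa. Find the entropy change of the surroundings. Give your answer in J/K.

For an isothermal ideal gas ΔS_gas = nR ln(P₁/P₂) = 2.76 × 8.314 × ln(719/428) = 11.9 J/K.
The process is reversible, so ΔS_surr = −ΔS_gas = -11.9 J/K and ΔS_universe = 0.

ΔS_surr = -11.9 J/K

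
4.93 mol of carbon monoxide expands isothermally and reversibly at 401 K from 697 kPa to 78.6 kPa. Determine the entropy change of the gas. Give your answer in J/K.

For an isothermal ideal gas ΔS_gas = nR ln(P₁/P₂) = 4.93 × 8.314 × ln(697/78.6) = 89.5 J/K.

ΔS_gas = 89.5 J/K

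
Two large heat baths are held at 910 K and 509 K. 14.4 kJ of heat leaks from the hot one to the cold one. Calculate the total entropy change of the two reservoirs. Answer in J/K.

ΔS_hot = −Q/T_H = −14400/910 = -15.82 J/K and ΔS_cold = +Q/T_C = 14400/509 = 28.29 J/K.
ΔS_total = -15.82 + 28.29 = 12.5 J/K, positive as the second law requires.

ΔS_total = 12.5 J/K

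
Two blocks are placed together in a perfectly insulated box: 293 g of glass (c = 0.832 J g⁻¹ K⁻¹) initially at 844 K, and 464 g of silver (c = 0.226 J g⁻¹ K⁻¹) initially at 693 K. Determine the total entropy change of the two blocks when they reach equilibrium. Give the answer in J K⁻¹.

ΔS_total = 1.39 J/K

Energy balance: T_f = (m₁c₁T₁ + m₂c₂T₂)/(m₁c₁ + m₂c₂) = 798.58 K.
ΔS₁ = m₁c₁ ln(T_f/T₁) = 243.776 × ln(798.58/844) = -13.48 J/K.
ΔS₂ = m₂c₂ ln(T_f/T₂) = 104.864 × ln(798.58/693) = 14.87 J/K.
ΔS_total = -13.48 + 14.87 = 1.39 J/K.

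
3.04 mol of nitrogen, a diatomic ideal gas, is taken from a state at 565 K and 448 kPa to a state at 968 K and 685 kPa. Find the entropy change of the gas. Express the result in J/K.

ΔS = 36.9 J/K

ΔS = nC_p ln(T₂/T₁) − nR ln(P₂/P₁), with C_p = 7R/2 = 29.1 J mol⁻¹ K⁻¹ for a diatomic ideal gas.
ΔS = 3.04 × [29.1 × ln(968/565) − 8.314 × ln(685/448)] = 36.9 J/K.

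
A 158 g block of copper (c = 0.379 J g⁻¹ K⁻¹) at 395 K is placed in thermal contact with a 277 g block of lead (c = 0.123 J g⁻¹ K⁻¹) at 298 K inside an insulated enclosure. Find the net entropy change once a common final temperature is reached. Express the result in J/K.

Energy balance: T_f = (m₁c₁T₁ + m₂c₂T₂)/(m₁c₁ + m₂c₂) = 359.82 K.
ΔS₁ = m₁c₁ ln(T_f/T₁) = 59.882 × ln(359.82/395) = -5.585 J/K.
ΔS₂ = m₂c₂ ln(T_f/T₂) = 34.071 × ln(359.82/298) = 6.423 J/K.
ΔS_total = -5.585 + 6.423 = 0.838 J/K.

ΔS_total = 0.838 J/K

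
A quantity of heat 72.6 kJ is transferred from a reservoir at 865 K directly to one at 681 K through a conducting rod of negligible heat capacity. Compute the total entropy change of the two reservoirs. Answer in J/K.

ΔS_hot = −Q/T_H = −72600/865 = -83.93 J/K and ΔS_cold = +Q/T_C = 72600/681 = 106.6 J/K.
ΔS_total = -83.93 + 106.6 = 22.7 J/K, positive as the second law requires.

ΔS_total = 22.7 J/K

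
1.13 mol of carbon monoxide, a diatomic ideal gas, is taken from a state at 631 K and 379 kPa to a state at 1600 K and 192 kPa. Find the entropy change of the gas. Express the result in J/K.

ΔS = nC_p ln(T₂/T₁) − nR ln(P₂/P₁), with C_p = 7R/2 = 29.1 J mol⁻¹ K⁻¹ for a diatomic ideal gas.
ΔS = 1.13 × [29.1 × ln(1600/631) − 8.314 × ln(192/379)] = 37 J/K.

ΔS = 37 J/K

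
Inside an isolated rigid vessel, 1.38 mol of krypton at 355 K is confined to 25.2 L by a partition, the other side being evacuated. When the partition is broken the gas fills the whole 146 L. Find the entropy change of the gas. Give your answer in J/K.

ΔS_gas = 20.2 J/K

No heat is exchanged and no work is done, so the ideal-gas temperature stays constant.
Entropy is a state function; using a reversible isothermal path, ΔS_gas = nR ln(V₂/V₁) = 1.38 × 8.314 × ln(146/25.2) = 20.2 J/K.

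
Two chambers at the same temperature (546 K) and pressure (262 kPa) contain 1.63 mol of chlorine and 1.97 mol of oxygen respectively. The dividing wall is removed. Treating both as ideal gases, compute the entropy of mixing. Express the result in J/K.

Mole fractions: x_A = 1.63/3.6 = 0.453, x_B = 0.547.
ΔS_mix = −R(n_A ln x_A + n_B ln x_B) = −8.314 × (1.63 ln 0.453 + 1.97 ln 0.547) = 20.6 J/K.

ΔS_mix = 20.6 J/K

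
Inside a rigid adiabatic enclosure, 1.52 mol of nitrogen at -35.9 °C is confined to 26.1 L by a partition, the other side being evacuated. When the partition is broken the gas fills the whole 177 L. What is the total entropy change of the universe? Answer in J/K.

ΔS_universe = 24.2 J/K

No heat is exchanged and no work is done, so the ideal-gas temperature stays constant.
Entropy is a state function; using a reversible isothermal path, ΔS_gas = nR ln(V₂/V₁) = 1.52 × 8.314 × ln(177/26.1) = 24.2 J/K.
The insulated surroundings exchange no heat, so ΔS_surr = 0 and ΔS_universe = ΔS_gas.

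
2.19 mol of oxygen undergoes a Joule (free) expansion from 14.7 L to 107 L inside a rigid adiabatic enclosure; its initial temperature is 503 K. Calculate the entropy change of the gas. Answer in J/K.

No heat is exchanged and no work is done, so the ideal-gas temperature stays constant.
Entropy is a state function; using a reversible isothermal path, ΔS_gas = nR ln(V₂/V₁) = 2.19 × 8.314 × ln(107/14.7) = 36.1 J/K.

ΔS_gas = 36.1 J/K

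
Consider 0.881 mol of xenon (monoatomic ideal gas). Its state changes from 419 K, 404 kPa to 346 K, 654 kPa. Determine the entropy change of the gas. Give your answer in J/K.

ΔS = -7.03 J/K

ΔS = nC_p ln(T₂/T₁) − nR ln(P₂/P₁), with C_p = 5R/2 = 20.79 J mol⁻¹ K⁻¹ for a monoatomic ideal gas.
ΔS = 0.881 × [20.79 × ln(346/419) − 8.314 × ln(654/404)] = -7.03 J/K.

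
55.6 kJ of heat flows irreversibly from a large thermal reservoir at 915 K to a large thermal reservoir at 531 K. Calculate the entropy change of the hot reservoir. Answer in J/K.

The hot reservoir loses heat Q, so ΔS_hot = −Q/T_H = −55600/915 = -60.8 J/K.

ΔS_hot = -60.8 J/K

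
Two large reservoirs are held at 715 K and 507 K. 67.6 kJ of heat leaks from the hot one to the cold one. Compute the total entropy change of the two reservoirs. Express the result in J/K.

ΔS_total = 38.8 J/K

ΔS_hot = −Q/T_H = −67600/715 = -94.55 J/K and ΔS_cold = +Q/T_C = 67600/507 = 133.3 J/K.
ΔS_total = -94.55 + 133.3 = 38.8 J/K, positive as the second law requires.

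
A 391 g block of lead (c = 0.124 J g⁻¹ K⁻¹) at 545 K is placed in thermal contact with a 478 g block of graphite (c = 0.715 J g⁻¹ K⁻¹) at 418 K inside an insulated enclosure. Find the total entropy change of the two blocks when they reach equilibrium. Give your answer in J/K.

ΔS_total = 1.6 J/K

Energy balance: T_f = (m₁c₁T₁ + m₂c₂T₂)/(m₁c₁ + m₂c₂) = 433.78 K.
ΔS₁ = m₁c₁ ln(T_f/T₁) = 48.484 × ln(433.78/545) = -11.067 J/K.
ΔS₂ = m₂c₂ ln(T_f/T₂) = 341.77 × ln(433.78/418) = 12.663 J/K.
ΔS_total = -11.067 + 12.663 = 1.6 J/K.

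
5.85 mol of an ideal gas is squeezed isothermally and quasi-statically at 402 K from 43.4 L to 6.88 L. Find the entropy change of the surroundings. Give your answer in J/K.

For an isothermal ideal gas ΔS_gas = nR ln(V₂/V₁) = 5.85 × 8.314 × ln(6.88/43.4) = -89.6 J/K.
The process is reversible, so ΔS_surr = −ΔS_gas = 89.6 J/K and ΔS_universe = 0.

ΔS_surr = 89.6 J/K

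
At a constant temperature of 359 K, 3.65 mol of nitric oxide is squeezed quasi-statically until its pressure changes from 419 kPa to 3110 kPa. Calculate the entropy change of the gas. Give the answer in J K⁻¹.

For an isothermal ideal gas ΔS_gas = nR ln(P₁/P₂) = 3.65 × 8.314 × ln(419/3110) = -60.8 J/K.

ΔS_gas = -60.8 J/K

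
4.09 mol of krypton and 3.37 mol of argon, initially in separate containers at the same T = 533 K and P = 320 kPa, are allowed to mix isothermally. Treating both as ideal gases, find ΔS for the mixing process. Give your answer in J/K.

ΔS_mix = 42.7 J/K

Mole fractions: x_A = 4.09/7.46 = 0.548, x_B = 0.452.
ΔS_mix = −R(n_A ln x_A + n_B ln x_B) = −8.314 × (4.09 ln 0.548 + 3.37 ln 0.452) = 42.7 J/K.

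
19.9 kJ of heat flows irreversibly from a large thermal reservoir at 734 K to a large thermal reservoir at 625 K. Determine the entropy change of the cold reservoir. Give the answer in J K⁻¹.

ΔS_cold = 31.8 J/K

The cold reservoir gains heat Q, so ΔS_cold = +Q/T_C = 19900/625 = 31.8 J/K.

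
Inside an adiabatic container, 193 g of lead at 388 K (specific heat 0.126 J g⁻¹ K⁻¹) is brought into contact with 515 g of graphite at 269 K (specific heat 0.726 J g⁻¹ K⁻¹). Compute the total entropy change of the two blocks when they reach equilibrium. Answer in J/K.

Energy balance: T_f = (m₁c₁T₁ + m₂c₂T₂)/(m₁c₁ + m₂c₂) = 276.27 K.
ΔS₁ = m₁c₁ ln(T_f/T₁) = 24.318 × ln(276.27/388) = -8.259 J/K.
ΔS₂ = m₂c₂ ln(T_f/T₂) = 373.89 × ln(276.27/269) = 9.967 J/K.
ΔS_total = -8.259 + 9.967 = 1.71 J/K.

ΔS_total = 1.71 J/K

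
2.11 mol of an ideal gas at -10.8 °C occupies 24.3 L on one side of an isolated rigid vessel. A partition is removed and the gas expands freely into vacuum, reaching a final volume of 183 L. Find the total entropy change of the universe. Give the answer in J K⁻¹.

ΔS_universe = 35.4 J/K

No heat is exchanged and no work is done, so the ideal-gas temperature stays constant.
Entropy is a state function; using a reversible isothermal path, ΔS_gas = nR ln(V₂/V₁) = 2.11 × 8.314 × ln(183/24.3) = 35.4 J/K.
The insulated surroundings exchange no heat, so ΔS_surr = 0 and ΔS_universe = ΔS_gas.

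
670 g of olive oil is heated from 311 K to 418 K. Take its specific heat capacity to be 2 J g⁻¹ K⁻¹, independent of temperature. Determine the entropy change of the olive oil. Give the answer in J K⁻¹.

ΔS = ∫dQ_rev/T = m c ln(T₂/T₁) = 670 × 2 × ln(418/311) = 396 J/K.

ΔS = 396 J/K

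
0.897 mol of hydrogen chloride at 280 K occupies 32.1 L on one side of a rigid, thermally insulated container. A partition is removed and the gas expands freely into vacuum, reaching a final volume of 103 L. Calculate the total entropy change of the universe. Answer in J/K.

For an ideal gas in free expansion Q = 0 and W = 0, so T is unchanged.
Entropy is a state function; using a reversible isothermal path, ΔS_gas = nR ln(V₂/V₁) = 0.897 × 8.314 × ln(103/32.1) = 8.69 J/K.
The insulated surroundings exchange no heat, so ΔS_surr = 0 and ΔS_universe = ΔS_gas.

ΔS_universe = 8.69 J/K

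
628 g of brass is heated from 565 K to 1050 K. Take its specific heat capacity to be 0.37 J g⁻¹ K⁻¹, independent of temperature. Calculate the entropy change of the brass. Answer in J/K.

ΔS = 144 J/K

ΔS = ∫dQ_rev/T = m c ln(T₂/T₁) = 628 × 0.37 × ln(1050/565) = 144 J/K.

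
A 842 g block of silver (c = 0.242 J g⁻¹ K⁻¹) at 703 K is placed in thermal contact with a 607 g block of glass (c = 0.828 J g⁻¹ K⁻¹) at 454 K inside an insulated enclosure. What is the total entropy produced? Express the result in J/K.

Energy balance: T_f = (m₁c₁T₁ + m₂c₂T₂)/(m₁c₁ + m₂c₂) = 525.83 K.
ΔS₁ = m₁c₁ ln(T_f/T₁) = 203.764 × ln(525.83/703) = -59.169 J/K.
ΔS₂ = m₂c₂ ln(T_f/T₂) = 502.596 × ln(525.83/454) = 73.821 J/K.
ΔS_total = -59.169 + 73.821 = 14.7 J/K.

ΔS_total = 14.7 J/K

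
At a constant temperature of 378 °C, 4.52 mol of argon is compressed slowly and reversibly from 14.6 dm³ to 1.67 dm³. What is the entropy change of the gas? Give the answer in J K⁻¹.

For an isothermal ideal gas ΔS_gas = nR ln(V₂/V₁) = 4.52 × 8.314 × ln(1.67/14.6) = -81.5 J/K.

ΔS_gas = -81.5 J/K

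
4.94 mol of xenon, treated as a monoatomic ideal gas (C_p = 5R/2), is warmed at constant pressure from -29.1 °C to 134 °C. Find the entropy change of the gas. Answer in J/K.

ΔS = 52.6 J/K

In kelvin: T₁ = 244.05 K, T₂ = 407.15 K. At constant pressure, ΔS = nC_p ln(T₂/T₁) with C_p = 5R/2 = 20.79 J mol⁻¹ K⁻¹.
ΔS = 4.94 × 20.79 × ln(407.15/244.05) = 52.6 J/K.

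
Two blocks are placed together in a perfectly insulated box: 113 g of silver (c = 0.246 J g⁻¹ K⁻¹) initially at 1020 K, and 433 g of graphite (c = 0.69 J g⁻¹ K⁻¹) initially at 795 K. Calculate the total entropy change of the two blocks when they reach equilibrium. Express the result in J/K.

ΔS_total = 0.846 J/K

Energy balance: T_f = (m₁c₁T₁ + m₂c₂T₂)/(m₁c₁ + m₂c₂) = 814.15 K.
ΔS₁ = m₁c₁ ln(T_f/T₁) = 27.798 × ln(814.15/1020) = -6.266 J/K.
ΔS₂ = m₂c₂ ln(T_f/T₂) = 298.77 × ln(814.15/795) = 7.112 J/K.
ΔS_total = -6.266 + 7.112 = 0.846 J/K.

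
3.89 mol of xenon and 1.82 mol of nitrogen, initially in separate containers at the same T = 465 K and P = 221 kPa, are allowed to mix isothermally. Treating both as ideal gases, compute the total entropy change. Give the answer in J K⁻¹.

Mole fractions: x_A = 3.89/5.71 = 0.681, x_B = 0.319.
ΔS_mix = −R(n_A ln x_A + n_B ln x_B) = −8.314 × (3.89 ln 0.681 + 1.82 ln 0.319) = 29.7 J/K.

ΔS_mix = 29.7 J/K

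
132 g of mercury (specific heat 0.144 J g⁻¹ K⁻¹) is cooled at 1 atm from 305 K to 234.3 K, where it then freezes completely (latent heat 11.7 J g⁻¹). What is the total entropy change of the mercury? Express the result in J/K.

ΔS = -11.6 J/K

Cooling step: ΔS₁ = m c ln(T_tr/T_i) = 132 × 0.144 × ln(234.3/305) = -5.013 J/K.
Phase change: ΔS₂ = −mL/T_tr = −132 × 11.7 / 234.3 = -6.592 J/K.
ΔS_total = (-5.013) + (-6.592) = -11.6 J/K.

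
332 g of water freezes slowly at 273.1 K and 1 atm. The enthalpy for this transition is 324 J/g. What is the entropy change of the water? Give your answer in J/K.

Heat released by the substance: Q = −mL = −332 × 324 = −107568 J.
At constant T, ΔS = Q_rev/T = −107568 / 273.1 = -394 J/K.

ΔS = -394 J/K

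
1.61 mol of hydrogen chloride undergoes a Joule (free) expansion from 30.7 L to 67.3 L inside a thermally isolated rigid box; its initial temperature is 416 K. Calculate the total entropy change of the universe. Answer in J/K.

ΔS_universe = 10.5 J/K

For an ideal gas in free expansion Q = 0 and W = 0, so T is unchanged.
Entropy is a state function; using a reversible isothermal path, ΔS_gas = nR ln(V₂/V₁) = 1.61 × 8.314 × ln(67.3/30.7) = 10.5 J/K.
The insulated surroundings exchange no heat, so ΔS_surr = 0 and ΔS_universe = ΔS_gas.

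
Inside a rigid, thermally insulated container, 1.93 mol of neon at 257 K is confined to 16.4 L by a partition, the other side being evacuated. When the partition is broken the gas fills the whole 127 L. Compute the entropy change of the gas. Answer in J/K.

For an ideal gas in free expansion Q = 0 and W = 0, so T is unchanged.
Entropy is a state function; using a reversible isothermal path, ΔS_gas = nR ln(V₂/V₁) = 1.93 × 8.314 × ln(127/16.4) = 32.8 J/K.

ΔS_gas = 32.8 J/K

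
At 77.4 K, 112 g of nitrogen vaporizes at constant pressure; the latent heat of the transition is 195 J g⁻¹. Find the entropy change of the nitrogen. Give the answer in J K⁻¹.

ΔS = 282 J/K

Heat absorbed by the substance: Q = mL = 112 × 195 = 21840 J.
At constant T, ΔS = Q_rev/T = 21840 / 77.4 = 282 J/K.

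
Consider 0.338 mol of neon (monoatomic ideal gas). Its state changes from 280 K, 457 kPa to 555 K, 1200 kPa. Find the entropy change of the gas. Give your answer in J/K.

ΔS = nC_p ln(T₂/T₁) − nR ln(P₂/P₁), with C_p = 5R/2 = 20.79 J mol⁻¹ K⁻¹ for a monoatomic ideal gas.
ΔS = 0.338 × [20.79 × ln(555/280) − 8.314 × ln(1200/457)] = 2.09 J/K.

ΔS = 2.09 J/K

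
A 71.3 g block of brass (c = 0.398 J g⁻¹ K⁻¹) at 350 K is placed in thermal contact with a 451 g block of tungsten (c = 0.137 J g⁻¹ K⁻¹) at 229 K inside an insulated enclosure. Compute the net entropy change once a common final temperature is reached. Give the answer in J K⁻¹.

ΔS_total = 1.83 J/K

Energy balance: T_f = (m₁c₁T₁ + m₂c₂T₂)/(m₁c₁ + m₂c₂) = 267.08 K.
ΔS₁ = m₁c₁ ln(T_f/T₁) = 28.3774 × ln(267.08/350) = -7.673 J/K.
ΔS₂ = m₂c₂ ln(T_f/T₂) = 61.787 × ln(267.08/229) = 9.505 J/K.
ΔS_total = -7.673 + 9.505 = 1.83 J/K.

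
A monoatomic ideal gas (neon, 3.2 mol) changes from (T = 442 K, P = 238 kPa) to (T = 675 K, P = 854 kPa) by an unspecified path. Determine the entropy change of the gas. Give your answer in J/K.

ΔS = nC_p ln(T₂/T₁) − nR ln(P₂/P₁), with C_p = 5R/2 = 20.79 J mol⁻¹ K⁻¹ for a monoatomic ideal gas.
ΔS = 3.2 × [20.79 × ln(675/442) − 8.314 × ln(854/238)] = -5.83 J/K.

ΔS = -5.83 J/K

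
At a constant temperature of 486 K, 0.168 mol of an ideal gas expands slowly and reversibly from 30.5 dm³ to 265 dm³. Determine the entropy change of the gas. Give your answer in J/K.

ΔS_gas = 3.02 J/K

For an isothermal ideal gas ΔS_gas = nR ln(V₂/V₁) = 0.168 × 8.314 × ln(265/30.5) = 3.02 J/K.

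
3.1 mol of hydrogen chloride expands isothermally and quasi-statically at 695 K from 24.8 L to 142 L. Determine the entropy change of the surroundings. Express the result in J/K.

For an isothermal ideal gas ΔS_gas = nR ln(V₂/V₁) = 3.1 × 8.314 × ln(142/24.8) = 45 J/K.
The process is reversible, so ΔS_surr = −ΔS_gas = -45 J/K and ΔS_universe = 0.

ΔS_surr = -45 J/K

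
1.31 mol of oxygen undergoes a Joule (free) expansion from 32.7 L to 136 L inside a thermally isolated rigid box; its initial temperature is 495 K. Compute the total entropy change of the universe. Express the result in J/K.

No heat is exchanged and no work is done, so the ideal-gas temperature stays constant.
Entropy is a state function; using a reversible isothermal path, ΔS_gas = nR ln(V₂/V₁) = 1.31 × 8.314 × ln(136/32.7) = 15.5 J/K.
The insulated surroundings exchange no heat, so ΔS_surr = 0 and ΔS_universe = ΔS_gas.

ΔS_universe = 15.5 J/K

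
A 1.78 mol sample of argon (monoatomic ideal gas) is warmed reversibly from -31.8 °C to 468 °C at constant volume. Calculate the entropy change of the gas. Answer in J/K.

In kelvin: T₁ = 241.35 K, T₂ = 741.15 K. At constant volume, ΔS = nC_V ln(T₂/T₁) with C_V = 3R/2 = 12.47 J mol⁻¹ K⁻¹.
ΔS = 1.78 × 12.47 × ln(741.15/241.35) = 24.9 J/K.

ΔS = 24.9 J/K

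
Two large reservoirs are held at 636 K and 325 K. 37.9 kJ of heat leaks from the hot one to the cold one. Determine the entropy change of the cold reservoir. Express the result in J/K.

The cold reservoir gains heat Q, so ΔS_cold = +Q/T_C = 37900/325 = 117 J/K.

ΔS_cold = 117 J/K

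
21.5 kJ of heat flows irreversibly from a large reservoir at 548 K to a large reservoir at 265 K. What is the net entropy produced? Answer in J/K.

ΔS_hot = −Q/T_H = −21500/548 = -39.23 J/K and ΔS_cold = +Q/T_C = 21500/265 = 81.13 J/K.
ΔS_total = -39.23 + 81.13 = 41.9 J/K, positive as the second law requires.

ΔS_total = 41.9 J/K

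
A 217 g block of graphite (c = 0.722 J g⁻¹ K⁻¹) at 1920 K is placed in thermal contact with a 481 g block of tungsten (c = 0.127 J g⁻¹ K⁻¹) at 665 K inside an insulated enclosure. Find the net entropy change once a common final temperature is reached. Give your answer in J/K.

Energy balance: T_f = (m₁c₁T₁ + m₂c₂T₂)/(m₁c₁ + m₂c₂) = 1567.9 K.
ΔS₁ = m₁c₁ ln(T_f/T₁) = 156.674 × ln(1567.9/1920) = -31.74 J/K.
ΔS₂ = m₂c₂ ln(T_f/T₂) = 61.087 × ln(1567.9/665) = 52.4 J/K.
ΔS_total = -31.74 + 52.4 = 20.7 J/K.

ΔS_total = 20.7 J/K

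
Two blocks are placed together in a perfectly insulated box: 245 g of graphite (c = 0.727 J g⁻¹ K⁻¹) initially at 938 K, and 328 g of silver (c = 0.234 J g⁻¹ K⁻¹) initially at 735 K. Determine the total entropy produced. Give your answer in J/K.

ΔS_total = 1.54 J/K

Energy balance: T_f = (m₁c₁T₁ + m₂c₂T₂)/(m₁c₁ + m₂c₂) = 876.87 K.
ΔS₁ = m₁c₁ ln(T_f/T₁) = 178.115 × ln(876.87/938) = -12.004 J/K.
ΔS₂ = m₂c₂ ln(T_f/T₂) = 76.752 × ln(876.87/735) = 13.546 J/K.
ΔS_total = -12.004 + 13.546 = 1.54 J/K.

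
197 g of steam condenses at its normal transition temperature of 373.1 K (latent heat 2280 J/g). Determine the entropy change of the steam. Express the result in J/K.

ΔS = -1200 J/K

Heat released by the substance: Q = −mL = −197 × 2280 = −449160 J.
At constant T, ΔS = Q_rev/T = −449160 / 373.1 = -1200 J/K.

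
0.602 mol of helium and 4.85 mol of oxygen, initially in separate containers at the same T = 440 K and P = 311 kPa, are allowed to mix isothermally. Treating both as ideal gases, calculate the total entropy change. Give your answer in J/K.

ΔS_mix = 15.7 J/K

Mole fractions: x_A = 0.602/5.45 = 0.11, x_B = 0.89.
ΔS_mix = −R(n_A ln x_A + n_B ln x_B) = −8.314 × (0.602 ln 0.11 + 4.85 ln 0.89) = 15.7 J/K.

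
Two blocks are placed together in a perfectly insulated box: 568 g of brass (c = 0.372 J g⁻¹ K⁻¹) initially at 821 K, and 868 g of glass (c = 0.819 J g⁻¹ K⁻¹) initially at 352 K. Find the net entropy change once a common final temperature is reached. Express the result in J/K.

Energy balance: T_f = (m₁c₁T₁ + m₂c₂T₂)/(m₁c₁ + m₂c₂) = 459.46 K.
ΔS₁ = m₁c₁ ln(T_f/T₁) = 211.296 × ln(459.46/821) = -122.7 J/K.
ΔS₂ = m₂c₂ ln(T_f/T₂) = 710.892 × ln(459.46/352) = 189.4 J/K.
ΔS_total = -122.7 + 189.4 = 66.7 J/K.

ΔS_total = 66.7 J/K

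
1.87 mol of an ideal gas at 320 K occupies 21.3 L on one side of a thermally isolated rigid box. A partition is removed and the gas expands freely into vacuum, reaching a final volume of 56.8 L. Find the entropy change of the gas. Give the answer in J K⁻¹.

ΔS_gas = 15.2 J/K

No heat is exchanged and no work is done, so the ideal-gas temperature stays constant.
Entropy is a state function; using a reversible isothermal path, ΔS_gas = nR ln(V₂/V₁) = 1.87 × 8.314 × ln(56.8/21.3) = 15.2 J/K.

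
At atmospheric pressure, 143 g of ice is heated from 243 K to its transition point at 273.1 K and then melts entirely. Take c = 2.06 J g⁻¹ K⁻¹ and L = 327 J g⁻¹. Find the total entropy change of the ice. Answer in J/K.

Warming step: ΔS₁ = m c ln(T_tr/T_i) = 143 × 2.06 × ln(273.1/243) = 34.4 J/K.
Phase change: ΔS₂ = +mL/T_tr = 143 × 327 / 273.1 = 171.2 J/K.
ΔS_total = (34.4) + (171.2) = 206 J/K.

ΔS = 206 J/K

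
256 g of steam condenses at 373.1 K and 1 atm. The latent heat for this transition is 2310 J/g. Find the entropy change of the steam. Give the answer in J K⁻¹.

ΔS = -1580 J/K

Heat released by the substance: Q = −mL = −256 × 2310 = −591360 J.
At constant T, ΔS = Q_rev/T = −591360 / 373.1 = -1580 J/K.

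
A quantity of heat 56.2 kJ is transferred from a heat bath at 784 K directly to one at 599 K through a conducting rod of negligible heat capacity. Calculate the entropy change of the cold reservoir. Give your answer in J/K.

The cold reservoir gains heat Q, so ΔS_cold = +Q/T_C = 56200/599 = 93.8 J/K.

ΔS_cold = 93.8 J/K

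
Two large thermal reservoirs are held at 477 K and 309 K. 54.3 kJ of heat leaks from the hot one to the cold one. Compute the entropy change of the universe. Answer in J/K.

ΔS_hot = −Q/T_H = −54300/477 = -113.8 J/K and ΔS_cold = +Q/T_C = 54300/309 = 175.7 J/K.
ΔS_total = -113.8 + 175.7 = 61.9 J/K, positive as the second law requires.

ΔS_total = 61.9 J/K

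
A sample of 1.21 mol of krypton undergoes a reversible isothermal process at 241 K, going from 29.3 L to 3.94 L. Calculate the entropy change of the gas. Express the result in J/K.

ΔS_gas = -20.2 J/K

For an isothermal ideal gas ΔS_gas = nR ln(V₂/V₁) = 1.21 × 8.314 × ln(3.94/29.3) = -20.2 J/K.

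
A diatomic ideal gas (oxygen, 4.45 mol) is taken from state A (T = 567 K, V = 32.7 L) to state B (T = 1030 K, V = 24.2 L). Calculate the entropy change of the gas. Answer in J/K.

ΔS = 44.1 J/K

Entropy is a state function: ΔS = nC_V ln(T₂/T₁) + nR ln(V₂/V₁), with C_V = 5R/2 = 20.79 J mol⁻¹ K⁻¹ for a diatomic ideal gas.
ΔS = 4.45 × [20.79 × ln(1030/567) + 8.314 × ln(24.2/32.7)] = 44.1 J/K.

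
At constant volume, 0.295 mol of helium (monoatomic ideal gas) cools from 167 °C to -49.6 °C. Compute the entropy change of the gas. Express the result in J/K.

In kelvin: T₁ = 440.15 K, T₂ = 223.55 K. At constant volume, ΔS = nC_V ln(T₂/T₁) with C_V = 3R/2 = 12.47 J mol⁻¹ K⁻¹.
ΔS = 0.295 × 12.47 × ln(223.55/440.15) = -2.49 J/K.

ΔS = -2.49 J/K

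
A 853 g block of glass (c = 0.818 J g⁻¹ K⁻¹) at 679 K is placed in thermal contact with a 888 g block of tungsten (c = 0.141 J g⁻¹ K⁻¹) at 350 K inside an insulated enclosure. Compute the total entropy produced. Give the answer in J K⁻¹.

ΔS_total = 20 J/K

Energy balance: T_f = (m₁c₁T₁ + m₂c₂T₂)/(m₁c₁ + m₂c₂) = 628.94 K.
ΔS₁ = m₁c₁ ln(T_f/T₁) = 697.754 × ln(628.94/679) = -53.43 J/K.
ΔS₂ = m₂c₂ ln(T_f/T₂) = 125.208 × ln(628.94/350) = 73.39 J/K.
ΔS_total = -53.43 + 73.39 = 20 J/K.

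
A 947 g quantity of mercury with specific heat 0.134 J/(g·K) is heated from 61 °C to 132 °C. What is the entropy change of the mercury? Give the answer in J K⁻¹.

ΔS = 24.4 J/K

In kelvin: T₁ = 334.15 K, T₂ = 405.15 K. ΔS = ∫dQ_rev/T = m c ln(T₂/T₁) = 947 × 0.134 × ln(405.15/334.15) = 24.4 J/K.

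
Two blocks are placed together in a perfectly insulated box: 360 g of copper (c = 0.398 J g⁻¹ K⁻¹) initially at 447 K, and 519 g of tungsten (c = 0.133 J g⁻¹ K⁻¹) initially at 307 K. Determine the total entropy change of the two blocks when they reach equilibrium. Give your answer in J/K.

Energy balance: T_f = (m₁c₁T₁ + m₂c₂T₂)/(m₁c₁ + m₂c₂) = 401.48 K.
ΔS₁ = m₁c₁ ln(T_f/T₁) = 143.28 × ln(401.48/447) = -15.39 J/K.
ΔS₂ = m₂c₂ ln(T_f/T₂) = 69.027 × ln(401.48/307) = 18.52 J/K.
ΔS_total = -15.39 + 18.52 = 3.13 J/K.

ΔS_total = 3.13 J/K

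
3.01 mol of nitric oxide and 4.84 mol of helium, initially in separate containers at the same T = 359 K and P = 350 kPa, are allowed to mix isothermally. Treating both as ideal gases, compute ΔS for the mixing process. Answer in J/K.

ΔS_mix = 43.4 J/K

Mole fractions: x_A = 3.01/7.85 = 0.383, x_B = 0.617.
ΔS_mix = −R(n_A ln x_A + n_B ln x_B) = −8.314 × (3.01 ln 0.383 + 4.84 ln 0.617) = 43.4 J/K.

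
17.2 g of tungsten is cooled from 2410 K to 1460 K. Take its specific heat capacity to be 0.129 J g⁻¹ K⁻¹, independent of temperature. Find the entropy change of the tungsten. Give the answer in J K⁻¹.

ΔS = -1.11 J/K

ΔS = ∫dQ_rev/T = m c ln(T₂/T₁) = 17.2 × 0.129 × ln(1460/2410) = -1.11 J/K.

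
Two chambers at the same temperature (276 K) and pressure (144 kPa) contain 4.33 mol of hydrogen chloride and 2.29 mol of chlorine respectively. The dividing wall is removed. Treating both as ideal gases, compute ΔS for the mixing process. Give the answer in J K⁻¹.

Mole fractions: x_A = 4.33/6.62 = 0.654, x_B = 0.346.
ΔS_mix = −R(n_A ln x_A + n_B ln x_B) = −8.314 × (4.33 ln 0.654 + 2.29 ln 0.346) = 35.5 J/K.

ΔS_mix = 35.5 J/K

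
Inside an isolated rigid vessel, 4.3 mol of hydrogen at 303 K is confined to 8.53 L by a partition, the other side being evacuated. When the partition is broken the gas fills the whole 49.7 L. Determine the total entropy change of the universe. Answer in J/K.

ΔS_universe = 63 J/K

For an ideal gas in free expansion Q = 0 and W = 0, so T is unchanged.
Entropy is a state function; using a reversible isothermal path, ΔS_gas = nR ln(V₂/V₁) = 4.3 × 8.314 × ln(49.7/8.53) = 63 J/K.
The insulated surroundings exchange no heat, so ΔS_surr = 0 and ΔS_universe = ΔS_gas.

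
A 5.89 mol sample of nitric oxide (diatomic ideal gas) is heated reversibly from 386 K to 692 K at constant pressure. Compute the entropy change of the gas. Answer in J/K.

ΔS = 100 J/K

At constant pressure, ΔS = nC_p ln(T₂/T₁) with C_p = 7R/2 = 29.1 J mol⁻¹ K⁻¹.
ΔS = 5.89 × 29.1 × ln(692/386) = 100 J/K.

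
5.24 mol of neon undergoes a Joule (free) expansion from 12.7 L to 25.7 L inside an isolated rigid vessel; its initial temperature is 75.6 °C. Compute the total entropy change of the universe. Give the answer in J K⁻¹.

ΔS_universe = 30.7 J/K

For an ideal gas in free expansion Q = 0 and W = 0, so T is unchanged.
Entropy is a state function; using a reversible isothermal path, ΔS_gas = nR ln(V₂/V₁) = 5.24 × 8.314 × ln(25.7/12.7) = 30.7 J/K.
The insulated surroundings exchange no heat, so ΔS_surr = 0 and ΔS_universe = ΔS_gas.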